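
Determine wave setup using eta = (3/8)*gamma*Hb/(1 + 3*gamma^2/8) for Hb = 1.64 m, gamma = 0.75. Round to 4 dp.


eta = (3/8) * gamma * Hb / (1 + 3*gamma^2/8)
Numerator = (3/8) * 0.75 * 1.64 = 0.461250
Denominator = 1 + 3*0.75^2/8 = 1 + 0.210938 = 1.210938
eta = 0.461250 / 1.210938
eta = 0.3809 m

0.3809


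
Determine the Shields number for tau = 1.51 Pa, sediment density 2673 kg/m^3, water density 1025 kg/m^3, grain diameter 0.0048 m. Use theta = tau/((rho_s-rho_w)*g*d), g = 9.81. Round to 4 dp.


theta = tau / ((rho_s - rho_w) * g * d)
rho_s - rho_w = 2673 - 1025 = 1648
Denominator = 1648 * 9.81 * 0.0048 = 77.601024
theta = 1.51 / 77.601024
theta = 0.0195

0.0195


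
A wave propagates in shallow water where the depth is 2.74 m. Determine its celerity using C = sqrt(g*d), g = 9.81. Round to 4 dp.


Using the shallow-water approximation:
C = sqrt(g * d) = sqrt(9.81 * 2.74)
C = sqrt(26.8794)
C = 5.1845 m/s

5.1845


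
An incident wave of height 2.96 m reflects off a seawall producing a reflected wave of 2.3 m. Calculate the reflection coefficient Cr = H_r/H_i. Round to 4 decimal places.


Cr = H_r / H_i
Cr = 2.3 / 2.96
Cr = 0.7770

0.7770


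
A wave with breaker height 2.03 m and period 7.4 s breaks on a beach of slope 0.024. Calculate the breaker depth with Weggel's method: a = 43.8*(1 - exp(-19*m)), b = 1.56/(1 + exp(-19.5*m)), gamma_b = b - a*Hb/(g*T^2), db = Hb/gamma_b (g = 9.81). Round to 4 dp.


a = 43.8 * (1 - exp(-19 * m))
exp(-19 * 0.024) = exp(-0.4560) = 0.633814
a = 43.8 * (1 - 0.633814) = 16.038954
b = 1.56 / (1 + exp(-19.5 * m))
exp(-19.5 * 0.024) = exp(-0.4680) = 0.626254
b = 1.56 / (1 + 0.626254) = 0.959260
Hb / (g * T^2) = 2.03 / (9.81 * 7.4^2) = 2.03 / 537.1956 = 0.00377888
gamma_b = b - a * Hb/(g*T^2) = 0.959260 - 16.038954 * 0.00377888 = 0.898651
db = Hb / gamma_b = 2.03 / 0.898651
db = 2.2589 m

2.2589


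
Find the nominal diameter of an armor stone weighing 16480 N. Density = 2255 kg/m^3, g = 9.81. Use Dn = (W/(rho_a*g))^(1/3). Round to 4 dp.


V = W / (rho_a * g)
V = 16480 / (2255 * 9.81)
V = 16480 / 22121.55
V = 0.744975 m^3
Dn = V^(1/3) = 0.744975^(1/3)
Dn = 0.9065 m

0.9065


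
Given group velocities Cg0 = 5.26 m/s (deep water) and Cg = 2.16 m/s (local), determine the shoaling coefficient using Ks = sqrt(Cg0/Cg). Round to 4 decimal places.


Ks = sqrt(Cg0 / Cg)
Ks = sqrt(5.26 / 2.16)
Ks = sqrt(2.4352)
Ks = 1.5605

1.5605


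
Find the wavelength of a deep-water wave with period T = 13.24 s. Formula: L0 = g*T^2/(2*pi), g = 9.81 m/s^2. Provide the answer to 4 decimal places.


L0 = g * T^2 / (2 * pi)
L0 = 9.81 * 13.24^2 / (2 * pi)
L0 = 9.81 * 175.2976 / 6.28319
L0 = 1719.6695 / 6.28319
L0 = 273.6939 m

273.6939


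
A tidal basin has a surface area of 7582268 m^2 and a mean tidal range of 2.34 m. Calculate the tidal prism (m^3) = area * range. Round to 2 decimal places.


Tidal prism = Area * Tidal range
P = 7582268 * 2.34
P = 17742507.12 m^3

17742507.12


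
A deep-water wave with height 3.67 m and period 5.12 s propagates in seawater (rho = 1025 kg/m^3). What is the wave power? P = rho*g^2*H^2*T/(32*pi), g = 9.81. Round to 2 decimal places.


P = rho * g^2 * H^2 * T / (32 * pi)
P = 1025 * 9.81^2 * 3.67^2 * 5.12 / (32 * pi)
P = 1025 * 96.2361 * 13.4689 * 5.12 / 100.53096
P = 67665.01 W/m

67665.01


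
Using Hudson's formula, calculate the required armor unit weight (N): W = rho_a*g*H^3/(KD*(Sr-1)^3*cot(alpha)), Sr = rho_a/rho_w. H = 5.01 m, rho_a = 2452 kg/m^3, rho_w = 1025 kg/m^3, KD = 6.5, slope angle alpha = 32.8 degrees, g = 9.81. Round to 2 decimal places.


Sr = rho_a / rho_w = 2452 / 1025 = 2.392195
(Sr - 1) = 1.392195
(Sr - 1)^3 = 2.698363
cot(32.8) = 1 / tan(32.8) = 1 / 0.644456 = 1.551696
Numerator = 2452 * 9.81 * 5.01^3 = 3024841.6952
Denominator = 6.5 * 2.698363 * 1.551696 = 27.215755
W = 3024841.6952 / 27.215755
W = 111143.04 N

111143.04


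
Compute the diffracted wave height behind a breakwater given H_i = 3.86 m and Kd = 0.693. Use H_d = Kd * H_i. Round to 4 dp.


H_d = Kd * H_i
H_d = 0.693 * 3.86
H_d = 2.6750 m

2.6750


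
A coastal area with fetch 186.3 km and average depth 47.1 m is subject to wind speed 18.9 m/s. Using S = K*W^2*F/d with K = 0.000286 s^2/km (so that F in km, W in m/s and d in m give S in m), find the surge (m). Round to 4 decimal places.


S = K * W^2 * F / d
W^2 = 18.9^2 = 357.21
S = 0.000286 * 357.21 * 186.3 / 47.1
Numerator = 0.000286 * 357.21 * 186.3 = 19.032792
S = 19.032792 / 47.1 = 0.4041 m

0.4041


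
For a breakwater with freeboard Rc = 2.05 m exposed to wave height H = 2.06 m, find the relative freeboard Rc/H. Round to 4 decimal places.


Relative freeboard = Rc / H
= 2.05 / 2.06
= 0.9951

0.9951


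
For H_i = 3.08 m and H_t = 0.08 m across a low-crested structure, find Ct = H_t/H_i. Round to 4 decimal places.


Ct = H_t / H_i
Ct = 0.08 / 3.08
Ct = 0.0260

0.0260


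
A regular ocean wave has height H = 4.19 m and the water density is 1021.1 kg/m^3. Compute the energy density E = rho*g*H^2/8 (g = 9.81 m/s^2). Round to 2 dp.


E = (1/8) * rho * g * H^2
E = (1/8) * 1021.1 * 9.81 * 4.19^2
E = 0.125 * 1021.1 * 9.81 * 17.5561
E = 21982.41 J/m^2

21982.41


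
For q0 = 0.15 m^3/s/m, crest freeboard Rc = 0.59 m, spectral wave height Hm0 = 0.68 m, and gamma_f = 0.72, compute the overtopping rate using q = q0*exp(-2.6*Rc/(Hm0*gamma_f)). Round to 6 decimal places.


q = q0 * exp(-2.6 * Rc / (Hm0 * gamma_f))
Exponent = -2.6 * 0.59 / (0.68 * 0.72)
= -2.6 * 0.59 / 0.4896
= -3.133170
exp(-3.133170) = 0.043579
q = 0.15 * 0.043579
q = 0.006537 m^3/s/m

0.006537


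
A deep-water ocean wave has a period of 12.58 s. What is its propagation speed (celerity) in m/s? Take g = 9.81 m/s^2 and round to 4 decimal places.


We use the deep-water celerity formula:
C = g * T / (2 * pi)
C = 9.81 * 12.58 / (2 * 3.14159...)
C = 123.409800 / 6.283185
C = 19.6413 m/s

19.6413


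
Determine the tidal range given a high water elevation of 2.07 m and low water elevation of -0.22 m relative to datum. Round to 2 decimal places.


Tidal range = High water - Low water
Tidal range = 2.07 - (-0.22)
Tidal range = 2.29 m

2.29


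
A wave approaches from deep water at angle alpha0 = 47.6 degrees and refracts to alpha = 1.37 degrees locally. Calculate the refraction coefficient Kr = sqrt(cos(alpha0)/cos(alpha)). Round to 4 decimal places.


Kr = sqrt(cos(alpha0) / cos(alpha))
cos(47.6) = 0.674302
cos(1.37) = 0.999714
Kr = sqrt(0.674302 / 0.999714)
Kr = sqrt(0.674495)
Kr = 0.8213

0.8213


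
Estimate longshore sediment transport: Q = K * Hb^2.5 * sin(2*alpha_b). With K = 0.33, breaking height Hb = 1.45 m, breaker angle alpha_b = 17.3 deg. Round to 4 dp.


Q = K * Hb^2.5 * sin(2 * alpha_b)
Hb^2.5 = 1.45^2.5 = 2.531745
sin(2 * 17.3) = sin(34.6) = 0.567844
Q = 0.33 * 2.531745 * 0.567844
Q = 0.4744 m^3/s

0.4744


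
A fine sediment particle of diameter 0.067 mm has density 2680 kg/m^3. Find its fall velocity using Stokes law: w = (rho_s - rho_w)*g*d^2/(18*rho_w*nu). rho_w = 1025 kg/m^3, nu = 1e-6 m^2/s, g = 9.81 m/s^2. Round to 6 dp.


w = (rho_s - rho_w) * g * d^2 / (18 * rho_w * nu)
d = 0.067 mm = 0.000067 m
rho_s - rho_w = 2680 - 1025 = 1655
Numerator = 1655 * 9.81 * (0.000067)^2 = 0.000072881384
Denominator = 18 * 1025 * 1e-6 = 0.018450
w = 0.003950 m/s

0.003950


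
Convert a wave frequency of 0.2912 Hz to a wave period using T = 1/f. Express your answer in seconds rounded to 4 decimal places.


T = 1 / f
T = 1 / 0.2912
T = 3.4341 s

3.4341


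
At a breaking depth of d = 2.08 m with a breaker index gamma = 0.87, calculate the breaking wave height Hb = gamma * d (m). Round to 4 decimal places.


Hb = gamma * d
Hb = 0.87 * 2.08
Hb = 1.8096 m

1.8096


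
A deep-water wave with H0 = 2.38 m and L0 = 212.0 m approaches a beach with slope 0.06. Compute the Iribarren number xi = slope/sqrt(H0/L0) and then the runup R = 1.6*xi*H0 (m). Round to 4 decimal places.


xi = slope / sqrt(H0/L0)
H0/L0 = 2.38/212.0 = 0.011226
sqrt(0.011226) = 0.105955
xi = 0.06 / 0.105955 = 0.566279
R = 1.6 * xi * H0 = 1.6 * 0.566279 * 2.38
R = 2.1564 m

2.1564


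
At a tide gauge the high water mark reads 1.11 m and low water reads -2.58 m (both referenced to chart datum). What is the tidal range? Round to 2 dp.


Tidal range = High water - Low water
Tidal range = 1.11 - (-2.58)
Tidal range = 3.69 m

3.69


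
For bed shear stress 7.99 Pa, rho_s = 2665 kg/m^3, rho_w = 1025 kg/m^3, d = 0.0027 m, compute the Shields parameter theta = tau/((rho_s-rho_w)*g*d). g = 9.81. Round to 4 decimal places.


theta = tau / ((rho_s - rho_w) * g * d)
rho_s - rho_w = 2665 - 1025 = 1640
Denominator = 1640 * 9.81 * 0.0027 = 43.438680
theta = 7.99 / 43.438680
theta = 0.1839

0.1839


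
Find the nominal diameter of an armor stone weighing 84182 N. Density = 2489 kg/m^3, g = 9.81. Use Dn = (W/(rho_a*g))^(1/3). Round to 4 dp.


V = W / (rho_a * g)
V = 84182 / (2489 * 9.81)
V = 84182 / 24417.09
V = 3.447667 m^3
Dn = V^(1/3) = 3.447667^(1/3)
Dn = 1.5107 m

1.5107


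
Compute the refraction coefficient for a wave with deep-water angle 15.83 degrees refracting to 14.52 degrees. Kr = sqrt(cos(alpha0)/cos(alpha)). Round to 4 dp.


Kr = sqrt(cos(alpha0) / cos(alpha))
cos(15.83) = 0.962075
cos(14.52) = 0.968060
Kr = sqrt(0.962075 / 0.968060)
Kr = sqrt(0.993818)
Kr = 0.9969

0.9969


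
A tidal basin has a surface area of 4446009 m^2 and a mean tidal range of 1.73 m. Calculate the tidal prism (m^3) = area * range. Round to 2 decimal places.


Tidal prism = Area * Tidal range
P = 4446009 * 1.73
P = 7691595.57 m^3

7691595.57


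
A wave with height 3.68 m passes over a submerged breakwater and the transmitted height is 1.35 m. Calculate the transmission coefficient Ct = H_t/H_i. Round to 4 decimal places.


Ct = H_t / H_i
Ct = 1.35 / 3.68
Ct = 0.3668

0.3668


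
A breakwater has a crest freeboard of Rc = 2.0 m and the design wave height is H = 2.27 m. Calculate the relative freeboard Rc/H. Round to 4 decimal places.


Relative freeboard = Rc / H
= 2.0 / 2.27
= 0.8811

0.8811


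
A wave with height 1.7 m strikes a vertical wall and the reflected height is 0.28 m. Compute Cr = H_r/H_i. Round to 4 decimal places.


Cr = H_r / H_i
Cr = 0.28 / 1.7
Cr = 0.1647

0.1647


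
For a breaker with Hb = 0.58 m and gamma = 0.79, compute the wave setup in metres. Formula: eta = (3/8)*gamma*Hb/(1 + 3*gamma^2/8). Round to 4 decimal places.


eta = (3/8) * gamma * Hb / (1 + 3*gamma^2/8)
Numerator = (3/8) * 0.79 * 0.58 = 0.171825
Denominator = 1 + 3*0.79^2/8 = 1 + 0.234038 = 1.234038
eta = 0.171825 / 1.234038
eta = 0.1392 m

0.1392


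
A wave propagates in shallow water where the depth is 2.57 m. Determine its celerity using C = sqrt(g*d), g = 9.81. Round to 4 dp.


Using the shallow-water approximation:
C = sqrt(g * d) = sqrt(9.81 * 2.57)
C = sqrt(25.2117)
C = 5.0211 m/s

5.0211


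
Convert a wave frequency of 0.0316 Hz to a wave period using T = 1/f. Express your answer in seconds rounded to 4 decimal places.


T = 1 / f
T = 1 / 0.0316
T = 31.6456 s

31.6456


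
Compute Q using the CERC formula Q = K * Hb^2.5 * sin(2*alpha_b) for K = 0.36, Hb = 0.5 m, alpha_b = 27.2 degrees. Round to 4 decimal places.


Q = K * Hb^2.5 * sin(2 * alpha_b)
Hb^2.5 = 0.5^2.5 = 0.176777
sin(2 * 27.2) = sin(54.4) = 0.813101
Q = 0.36 * 0.176777 * 0.813101
Q = 0.0517 m^3/s

0.0517


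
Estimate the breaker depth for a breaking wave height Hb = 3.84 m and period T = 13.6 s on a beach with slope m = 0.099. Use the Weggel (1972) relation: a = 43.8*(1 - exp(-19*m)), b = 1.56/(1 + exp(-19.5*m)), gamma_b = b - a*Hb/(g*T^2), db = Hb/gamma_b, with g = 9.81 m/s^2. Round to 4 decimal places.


a = 43.8 * (1 - exp(-19 * m))
exp(-19 * 0.099) = exp(-1.8810) = 0.152438
a = 43.8 * (1 - 0.152438) = 37.123233
b = 1.56 / (1 + exp(-19.5 * m))
exp(-19.5 * 0.099) = exp(-1.9305) = 0.145076
b = 1.56 / (1 + 0.145076) = 1.362355
Hb / (g * T^2) = 3.84 / (9.81 * 13.6^2) = 3.84 / 1814.4576 = 0.00211633
gamma_b = b - a * Hb/(g*T^2) = 1.362355 - 37.123233 * 0.00211633 = 1.283790
db = Hb / gamma_b = 3.84 / 1.283790
db = 2.9911 m

2.9911


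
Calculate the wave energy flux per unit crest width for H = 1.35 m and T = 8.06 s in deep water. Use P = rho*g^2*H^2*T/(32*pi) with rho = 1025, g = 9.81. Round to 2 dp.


P = rho * g^2 * H^2 * T / (32 * pi)
P = 1025 * 9.81^2 * 1.35^2 * 8.06 / (32 * pi)
P = 1025 * 96.2361 * 1.8225 * 8.06 / 100.53096
P = 14413.34 W/m

14413.34


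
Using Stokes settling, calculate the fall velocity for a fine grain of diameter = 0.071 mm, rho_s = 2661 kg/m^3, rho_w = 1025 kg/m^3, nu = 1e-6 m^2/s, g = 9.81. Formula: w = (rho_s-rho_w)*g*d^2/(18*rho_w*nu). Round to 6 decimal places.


w = (rho_s - rho_w) * g * d^2 / (18 * rho_w * nu)
d = 0.071 mm = 0.000071 m
rho_s - rho_w = 2661 - 1025 = 1636
Numerator = 1636 * 9.81 * (0.000071)^2 = 0.000080903816
Denominator = 18 * 1025 * 1e-6 = 0.018450
w = 0.004385 m/s

0.004385


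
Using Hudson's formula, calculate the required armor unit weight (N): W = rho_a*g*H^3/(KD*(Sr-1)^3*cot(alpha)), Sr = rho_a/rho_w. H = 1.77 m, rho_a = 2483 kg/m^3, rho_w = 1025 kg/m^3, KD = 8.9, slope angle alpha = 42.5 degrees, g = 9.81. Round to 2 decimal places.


Sr = rho_a / rho_w = 2483 / 1025 = 2.422439
(Sr - 1) = 1.422439
(Sr - 1)^3 = 2.878068
cot(42.5) = 1 / tan(42.5) = 1 / 0.916331 = 1.091309
Numerator = 2483 * 9.81 * 1.77^3 = 135072.0608
Denominator = 8.9 * 2.878068 * 1.091309 = 27.953650
W = 135072.0608 / 27.953650
W = 4832.00 N

4832.00


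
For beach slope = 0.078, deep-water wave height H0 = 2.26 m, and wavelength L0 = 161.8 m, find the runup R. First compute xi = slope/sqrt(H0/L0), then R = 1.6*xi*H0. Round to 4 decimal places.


xi = slope / sqrt(H0/L0)
H0/L0 = 2.26/161.8 = 0.013968
sqrt(0.013968) = 0.118186
xi = 0.078 / 0.118186 = 0.659978
R = 1.6 * xi * H0 = 1.6 * 0.659978 * 2.26
R = 2.3865 m

2.3865


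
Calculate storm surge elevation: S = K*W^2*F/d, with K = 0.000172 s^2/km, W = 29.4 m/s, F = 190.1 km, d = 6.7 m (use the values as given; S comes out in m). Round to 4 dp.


S = K * W^2 * F / d
W^2 = 29.4^2 = 864.36
S = 0.000172 * 864.36 * 190.1 / 6.7
Numerator = 0.000172 * 864.36 * 190.1 = 28.262152
S = 28.262152 / 6.7 = 4.2182 m

4.2182


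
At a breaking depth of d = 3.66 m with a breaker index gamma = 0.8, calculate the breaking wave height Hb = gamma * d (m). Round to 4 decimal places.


Hb = gamma * d
Hb = 0.8 * 3.66
Hb = 2.9280 m

2.9280


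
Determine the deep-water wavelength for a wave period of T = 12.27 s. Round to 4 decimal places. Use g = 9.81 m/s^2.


L0 = g * T^2 / (2 * pi)
L0 = 9.81 * 12.27^2 / (2 * pi)
L0 = 9.81 * 150.5529 / 6.28319
L0 = 1476.9239 / 6.28319
L0 = 235.0597 m

235.0597


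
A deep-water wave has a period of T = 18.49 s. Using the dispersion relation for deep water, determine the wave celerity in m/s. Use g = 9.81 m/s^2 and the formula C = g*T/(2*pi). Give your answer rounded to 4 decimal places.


We use the deep-water celerity formula:
C = g * T / (2 * pi)
C = 9.81 * 18.49 / (2 * 3.14159...)
C = 181.386900 / 6.283185
C = 28.8686 m/s

28.8686


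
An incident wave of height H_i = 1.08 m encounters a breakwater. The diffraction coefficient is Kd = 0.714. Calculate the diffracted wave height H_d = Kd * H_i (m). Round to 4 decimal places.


H_d = Kd * H_i
H_d = 0.714 * 1.08
H_d = 0.7711 m

0.7711


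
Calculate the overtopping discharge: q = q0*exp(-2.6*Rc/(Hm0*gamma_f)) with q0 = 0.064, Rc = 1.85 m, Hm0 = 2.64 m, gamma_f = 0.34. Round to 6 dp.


q = q0 * exp(-2.6 * Rc / (Hm0 * gamma_f))
Exponent = -2.6 * 1.85 / (2.64 * 0.34)
= -2.6 * 1.85 / 0.8976
= -5.358734
exp(-5.358734) = 0.004707
q = 0.064 * 0.004707
q = 0.000301 m^3/s/m

0.000301


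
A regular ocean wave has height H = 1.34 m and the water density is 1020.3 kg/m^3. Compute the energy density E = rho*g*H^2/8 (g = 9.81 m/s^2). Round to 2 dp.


E = (1/8) * rho * g * H^2
E = (1/8) * 1020.3 * 9.81 * 1.34^2
E = 0.125 * 1020.3 * 9.81 * 1.7956
E = 2246.55 J/m^2

2246.55


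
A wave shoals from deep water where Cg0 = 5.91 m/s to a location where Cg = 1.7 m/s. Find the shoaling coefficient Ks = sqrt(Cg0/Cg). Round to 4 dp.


Ks = sqrt(Cg0 / Cg)
Ks = sqrt(5.91 / 1.7)
Ks = sqrt(3.4765)
Ks = 1.8645

1.8645


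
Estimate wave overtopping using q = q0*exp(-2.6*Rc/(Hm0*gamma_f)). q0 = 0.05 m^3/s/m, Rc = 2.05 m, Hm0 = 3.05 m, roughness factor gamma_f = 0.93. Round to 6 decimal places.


q = q0 * exp(-2.6 * Rc / (Hm0 * gamma_f))
Exponent = -2.6 * 2.05 / (3.05 * 0.93)
= -2.6 * 2.05 / 2.8365
= -1.879076
exp(-1.879076) = 0.152731
q = 0.05 * 0.152731
q = 0.007637 m^3/s/m

0.007637


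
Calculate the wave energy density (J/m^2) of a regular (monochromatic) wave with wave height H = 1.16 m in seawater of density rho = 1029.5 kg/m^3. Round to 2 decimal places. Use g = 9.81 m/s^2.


E = (1/8) * rho * g * H^2
E = (1/8) * 1029.5 * 9.81 * 1.16^2
E = 0.125 * 1029.5 * 9.81 * 1.3456
E = 1698.72 J/m^2

1698.72


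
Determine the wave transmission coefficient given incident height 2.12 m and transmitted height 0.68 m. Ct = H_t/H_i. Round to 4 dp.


Ct = H_t / H_i
Ct = 0.68 / 2.12
Ct = 0.3208

0.3208


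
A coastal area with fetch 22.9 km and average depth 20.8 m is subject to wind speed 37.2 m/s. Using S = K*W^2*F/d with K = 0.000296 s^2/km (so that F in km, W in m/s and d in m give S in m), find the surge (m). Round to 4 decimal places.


S = K * W^2 * F / d
W^2 = 37.2^2 = 1383.84
S = 0.000296 * 1383.84 * 22.9 / 20.8
Numerator = 0.000296 * 1383.84 * 22.9 = 9.380221
S = 9.380221 / 20.8 = 0.4510 m

0.4510


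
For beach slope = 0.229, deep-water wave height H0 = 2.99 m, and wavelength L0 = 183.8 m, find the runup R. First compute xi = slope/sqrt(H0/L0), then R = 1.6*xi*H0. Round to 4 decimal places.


xi = slope / sqrt(H0/L0)
H0/L0 = 2.99/183.8 = 0.016268
sqrt(0.016268) = 0.127545
xi = 0.229 / 0.127545 = 1.795447
R = 1.6 * xi * H0 = 1.6 * 1.795447 * 2.99
R = 8.5894 m

8.5894


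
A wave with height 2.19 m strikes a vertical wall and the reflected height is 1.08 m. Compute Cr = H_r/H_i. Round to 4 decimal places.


Cr = H_r / H_i
Cr = 1.08 / 2.19
Cr = 0.4932

0.4932


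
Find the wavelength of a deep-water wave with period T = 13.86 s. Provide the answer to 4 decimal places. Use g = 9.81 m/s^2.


L0 = g * T^2 / (2 * pi)
L0 = 9.81 * 13.86^2 / (2 * pi)
L0 = 9.81 * 192.0996 / 6.28319
L0 = 1884.4971 / 6.28319
L0 = 299.9270 m

299.9270


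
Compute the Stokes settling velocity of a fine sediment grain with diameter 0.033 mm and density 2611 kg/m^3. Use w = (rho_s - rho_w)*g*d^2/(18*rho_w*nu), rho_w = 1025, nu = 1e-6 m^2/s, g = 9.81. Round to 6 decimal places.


w = (rho_s - rho_w) * g * d^2 / (18 * rho_w * nu)
d = 0.033 mm = 0.000033 m
rho_s - rho_w = 2611 - 1025 = 1586
Numerator = 1586 * 9.81 * (0.000033)^2 = 0.000016943381
Denominator = 18 * 1025 * 1e-6 = 0.018450
w = 0.000918 m/s

0.000918


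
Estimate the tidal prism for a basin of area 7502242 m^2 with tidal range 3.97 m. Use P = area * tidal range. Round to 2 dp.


Tidal prism = Area * Tidal range
P = 7502242 * 3.97
P = 29783900.74 m^3

29783900.74


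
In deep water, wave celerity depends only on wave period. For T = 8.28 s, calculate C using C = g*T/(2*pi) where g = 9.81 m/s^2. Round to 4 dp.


We use the deep-water celerity formula:
C = g * T / (2 * pi)
C = 9.81 * 8.28 / (2 * 3.14159...)
C = 81.226800 / 6.283185
C = 12.9276 m/s

12.9276


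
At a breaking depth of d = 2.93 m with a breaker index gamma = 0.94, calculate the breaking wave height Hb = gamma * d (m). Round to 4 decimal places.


Hb = gamma * d
Hb = 0.94 * 2.93
Hb = 2.7542 m

2.7542


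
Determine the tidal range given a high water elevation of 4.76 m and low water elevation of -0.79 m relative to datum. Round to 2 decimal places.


Tidal range = High water - Low water
Tidal range = 4.76 - (-0.79)
Tidal range = 5.55 m

5.55


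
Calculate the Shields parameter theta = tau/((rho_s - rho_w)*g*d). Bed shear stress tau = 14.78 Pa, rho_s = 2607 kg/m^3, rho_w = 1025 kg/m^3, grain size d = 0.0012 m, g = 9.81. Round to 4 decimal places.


theta = tau / ((rho_s - rho_w) * g * d)
rho_s - rho_w = 2607 - 1025 = 1582
Denominator = 1582 * 9.81 * 0.0012 = 18.623304
theta = 14.78 / 18.623304
theta = 0.7936

0.7936


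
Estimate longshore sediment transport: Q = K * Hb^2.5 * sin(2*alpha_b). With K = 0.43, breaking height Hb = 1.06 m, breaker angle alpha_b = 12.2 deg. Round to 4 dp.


Q = K * Hb^2.5 * sin(2 * alpha_b)
Hb^2.5 = 1.06^2.5 = 1.156817
sin(2 * 12.2) = sin(24.4) = 0.413104
Q = 0.43 * 1.156817 * 0.413104
Q = 0.2055 m^3/s

0.2055


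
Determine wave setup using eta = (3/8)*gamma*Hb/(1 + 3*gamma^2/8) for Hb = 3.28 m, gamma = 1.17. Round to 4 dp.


eta = (3/8) * gamma * Hb / (1 + 3*gamma^2/8)
Numerator = (3/8) * 1.17 * 3.28 = 1.439100
Denominator = 1 + 3*1.17^2/8 = 1 + 0.513338 = 1.513338
eta = 1.439100 / 1.513338
eta = 0.9509 m

0.9509


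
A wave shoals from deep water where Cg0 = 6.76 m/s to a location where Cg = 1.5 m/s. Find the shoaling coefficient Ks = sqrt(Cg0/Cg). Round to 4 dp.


Ks = sqrt(Cg0 / Cg)
Ks = sqrt(6.76 / 1.5)
Ks = sqrt(4.5067)
Ks = 2.1229

2.1229


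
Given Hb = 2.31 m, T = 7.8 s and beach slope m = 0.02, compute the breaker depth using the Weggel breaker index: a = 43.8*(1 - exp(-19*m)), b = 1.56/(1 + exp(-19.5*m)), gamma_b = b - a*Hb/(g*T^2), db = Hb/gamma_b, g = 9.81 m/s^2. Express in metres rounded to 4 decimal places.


a = 43.8 * (1 - exp(-19 * m))
exp(-19 * 0.02) = exp(-0.3800) = 0.683861
a = 43.8 * (1 - 0.683861) = 13.846870
b = 1.56 / (1 + exp(-19.5 * m))
exp(-19.5 * 0.02) = exp(-0.3900) = 0.677057
b = 1.56 / (1 + 0.677057) = 0.930201
Hb / (g * T^2) = 2.31 / (9.81 * 7.8^2) = 2.31 / 596.8404 = 0.00387038
gamma_b = b - a * Hb/(g*T^2) = 0.930201 - 13.846870 * 0.00387038 = 0.876608
db = Hb / gamma_b = 2.31 / 0.876608
db = 2.6352 m

2.6352


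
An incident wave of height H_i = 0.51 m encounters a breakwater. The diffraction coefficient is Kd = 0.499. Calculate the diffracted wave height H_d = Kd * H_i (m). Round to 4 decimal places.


H_d = Kd * H_i
H_d = 0.499 * 0.51
H_d = 0.2545 m

0.2545


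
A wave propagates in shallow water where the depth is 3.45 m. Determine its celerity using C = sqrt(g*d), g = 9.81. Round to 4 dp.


Using the shallow-water approximation:
C = sqrt(g * d) = sqrt(9.81 * 3.45)
C = sqrt(33.8445)
C = 5.8176 m/s

5.8176


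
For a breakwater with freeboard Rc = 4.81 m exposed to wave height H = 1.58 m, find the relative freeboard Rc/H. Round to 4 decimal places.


Relative freeboard = Rc / H
= 4.81 / 1.58
= 3.0443

3.0443


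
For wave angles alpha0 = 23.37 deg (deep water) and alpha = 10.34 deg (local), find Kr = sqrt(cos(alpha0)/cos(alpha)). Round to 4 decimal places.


Kr = sqrt(cos(alpha0) / cos(alpha))
cos(23.37) = 0.917962
cos(10.34) = 0.983760
Kr = sqrt(0.917962 / 0.983760)
Kr = sqrt(0.933116)
Kr = 0.9660

0.9660


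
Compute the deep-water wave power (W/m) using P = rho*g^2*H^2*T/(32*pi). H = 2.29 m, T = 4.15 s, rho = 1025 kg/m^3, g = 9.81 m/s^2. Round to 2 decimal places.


P = rho * g^2 * H^2 * T / (32 * pi)
P = 1025 * 9.81^2 * 2.29^2 * 4.15 / (32 * pi)
P = 1025 * 96.2361 * 5.2441 * 4.15 / 100.53096
P = 21354.09 W/m

21354.09


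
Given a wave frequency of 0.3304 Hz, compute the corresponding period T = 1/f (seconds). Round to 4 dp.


T = 1 / f
T = 1 / 0.3304
T = 3.0266 s

3.0266


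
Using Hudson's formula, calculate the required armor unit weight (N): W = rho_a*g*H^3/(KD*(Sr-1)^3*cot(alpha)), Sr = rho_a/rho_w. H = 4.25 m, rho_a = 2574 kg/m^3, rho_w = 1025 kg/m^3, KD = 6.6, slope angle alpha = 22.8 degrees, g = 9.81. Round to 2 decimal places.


Sr = rho_a / rho_w = 2574 / 1025 = 2.511220
(Sr - 1) = 1.511220
(Sr - 1)^3 = 3.451300
cot(22.8) = 1 / tan(22.8) = 1 / 0.420361 = 2.378906
Numerator = 2574 * 9.81 * 4.25^3 = 1938404.1909
Denominator = 6.6 * 3.451300 * 2.378906 = 54.188094
W = 1938404.1909 / 54.188094
W = 35771.77 N

35771.77


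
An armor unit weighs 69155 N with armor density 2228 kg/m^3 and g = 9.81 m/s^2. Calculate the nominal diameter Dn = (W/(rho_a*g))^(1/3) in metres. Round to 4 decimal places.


V = W / (rho_a * g)
V = 69155 / (2228 * 9.81)
V = 69155 / 21856.68
V = 3.164021 m^3
Dn = V^(1/3) = 3.164021^(1/3)
Dn = 1.4681 m

1.4681


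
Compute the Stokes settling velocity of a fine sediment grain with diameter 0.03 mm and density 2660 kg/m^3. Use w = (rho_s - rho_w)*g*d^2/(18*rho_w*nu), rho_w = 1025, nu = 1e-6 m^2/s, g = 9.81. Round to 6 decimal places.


w = (rho_s - rho_w) * g * d^2 / (18 * rho_w * nu)
d = 0.03 mm = 0.000030 m
rho_s - rho_w = 2660 - 1025 = 1635
Numerator = 1635 * 9.81 * (0.000030)^2 = 0.000014435415
Denominator = 18 * 1025 * 1e-6 = 0.018450
w = 0.000782 m/s

0.000782


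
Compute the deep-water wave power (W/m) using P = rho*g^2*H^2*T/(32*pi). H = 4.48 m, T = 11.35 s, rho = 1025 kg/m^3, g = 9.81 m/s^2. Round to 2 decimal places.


P = rho * g^2 * H^2 * T / (32 * pi)
P = 1025 * 9.81^2 * 4.48^2 * 11.35 / (32 * pi)
P = 1025 * 96.2361 * 20.0704 * 11.35 / 100.53096
P = 223518.73 W/m

223518.73


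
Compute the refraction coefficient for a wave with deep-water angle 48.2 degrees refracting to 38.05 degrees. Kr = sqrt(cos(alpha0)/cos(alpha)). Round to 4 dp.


Kr = sqrt(cos(alpha0) / cos(alpha))
cos(48.2) = 0.666532
cos(38.05) = 0.787473
Kr = sqrt(0.666532 / 0.787473)
Kr = sqrt(0.846419)
Kr = 0.9200

0.9200


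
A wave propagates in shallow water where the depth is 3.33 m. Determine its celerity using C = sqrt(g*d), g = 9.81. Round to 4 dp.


Using the shallow-water approximation:
C = sqrt(g * d) = sqrt(9.81 * 3.33)
C = sqrt(32.6673)
C = 5.7155 m/s

5.7155


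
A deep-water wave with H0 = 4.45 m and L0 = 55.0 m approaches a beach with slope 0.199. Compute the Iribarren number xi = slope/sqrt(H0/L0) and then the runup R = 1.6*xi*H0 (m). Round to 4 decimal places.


xi = slope / sqrt(H0/L0)
H0/L0 = 4.45/55.0 = 0.080909
sqrt(0.080909) = 0.284445
xi = 0.199 / 0.284445 = 0.699607
R = 1.6 * xi * H0 = 1.6 * 0.699607 * 4.45
R = 4.9812 m

4.9812


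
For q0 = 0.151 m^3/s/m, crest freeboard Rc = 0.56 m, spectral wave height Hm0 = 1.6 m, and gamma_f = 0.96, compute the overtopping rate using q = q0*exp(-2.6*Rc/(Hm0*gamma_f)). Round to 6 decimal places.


q = q0 * exp(-2.6 * Rc / (Hm0 * gamma_f))
Exponent = -2.6 * 0.56 / (1.6 * 0.96)
= -2.6 * 0.56 / 1.5360
= -0.947917
exp(-0.947917) = 0.387548
q = 0.151 * 0.387548
q = 0.058520 m^3/s/m

0.058520


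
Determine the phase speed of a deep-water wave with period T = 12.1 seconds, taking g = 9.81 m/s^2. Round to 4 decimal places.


We use the deep-water celerity formula:
C = g * T / (2 * pi)
C = 9.81 * 12.1 / (2 * 3.14159...)
C = 118.701000 / 6.283185
C = 18.8919 m/s

18.8919


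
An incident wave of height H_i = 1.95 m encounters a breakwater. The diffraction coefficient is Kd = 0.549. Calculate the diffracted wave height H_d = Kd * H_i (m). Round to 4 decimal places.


H_d = Kd * H_i
H_d = 0.549 * 1.95
H_d = 1.0706 m

1.0706


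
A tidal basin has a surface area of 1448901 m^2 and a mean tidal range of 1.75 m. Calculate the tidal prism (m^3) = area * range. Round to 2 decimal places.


Tidal prism = Area * Tidal range
P = 1448901 * 1.75
P = 2535576.75 m^3

2535576.75


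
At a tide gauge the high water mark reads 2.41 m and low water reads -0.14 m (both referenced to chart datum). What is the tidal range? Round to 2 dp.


Tidal range = High water - Low water
Tidal range = 2.41 - (-0.14)
Tidal range = 2.55 m

2.55


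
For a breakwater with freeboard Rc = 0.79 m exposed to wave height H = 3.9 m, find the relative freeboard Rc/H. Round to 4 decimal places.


Relative freeboard = Rc / H
= 0.79 / 3.9
= 0.2026

0.2026


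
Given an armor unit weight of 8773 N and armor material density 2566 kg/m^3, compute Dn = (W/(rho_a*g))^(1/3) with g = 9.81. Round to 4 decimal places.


V = W / (rho_a * g)
V = 8773 / (2566 * 9.81)
V = 8773 / 25172.46
V = 0.348516 m^3
Dn = V^(1/3) = 0.348516^(1/3)
Dn = 0.7037 m

0.7037


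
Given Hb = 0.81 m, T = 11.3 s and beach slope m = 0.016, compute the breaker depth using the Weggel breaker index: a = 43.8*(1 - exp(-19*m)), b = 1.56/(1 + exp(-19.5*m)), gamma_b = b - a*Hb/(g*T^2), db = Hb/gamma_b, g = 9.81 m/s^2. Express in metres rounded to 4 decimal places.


a = 43.8 * (1 - exp(-19 * m))
exp(-19 * 0.016) = exp(-0.3040) = 0.737861
a = 43.8 * (1 - 0.737861) = 11.481694
b = 1.56 / (1 + exp(-19.5 * m))
exp(-19.5 * 0.016) = exp(-0.3120) = 0.731982
b = 1.56 / (1 + 0.731982) = 0.900702
Hb / (g * T^2) = 0.81 / (9.81 * 11.3^2) = 0.81 / 1252.6389 = 0.00064663
gamma_b = b - a * Hb/(g*T^2) = 0.900702 - 11.481694 * 0.00064663 = 0.893278
db = Hb / gamma_b = 0.81 / 0.893278
db = 0.9068 m

0.9068


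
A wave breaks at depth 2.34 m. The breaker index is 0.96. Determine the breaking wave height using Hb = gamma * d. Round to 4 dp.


Hb = gamma * d
Hb = 0.96 * 2.34
Hb = 2.2464 m

2.2464


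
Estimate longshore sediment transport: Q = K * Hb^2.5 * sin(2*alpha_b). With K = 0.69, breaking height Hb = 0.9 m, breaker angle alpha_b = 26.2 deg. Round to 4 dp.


Q = K * Hb^2.5 * sin(2 * alpha_b)
Hb^2.5 = 0.9^2.5 = 0.768433
sin(2 * 26.2) = sin(52.4) = 0.792290
Q = 0.69 * 0.768433 * 0.792290
Q = 0.4201 m^3/s

0.4201


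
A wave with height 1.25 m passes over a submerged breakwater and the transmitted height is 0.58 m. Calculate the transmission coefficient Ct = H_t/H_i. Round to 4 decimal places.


Ct = H_t / H_i
Ct = 0.58 / 1.25
Ct = 0.4640

0.4640


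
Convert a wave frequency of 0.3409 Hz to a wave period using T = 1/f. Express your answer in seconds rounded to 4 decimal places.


T = 1 / f
T = 1 / 0.3409
T = 2.9334 s

2.9334


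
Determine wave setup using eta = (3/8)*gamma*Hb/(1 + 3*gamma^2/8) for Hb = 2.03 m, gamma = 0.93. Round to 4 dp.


eta = (3/8) * gamma * Hb / (1 + 3*gamma^2/8)
Numerator = (3/8) * 0.93 * 2.03 = 0.707962
Denominator = 1 + 3*0.93^2/8 = 1 + 0.324338 = 1.324338
eta = 0.707962 / 1.324338
eta = 0.5346 m

0.5346


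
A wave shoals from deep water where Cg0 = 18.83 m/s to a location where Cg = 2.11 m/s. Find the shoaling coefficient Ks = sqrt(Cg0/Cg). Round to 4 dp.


Ks = sqrt(Cg0 / Cg)
Ks = sqrt(18.83 / 2.11)
Ks = sqrt(8.9242)
Ks = 2.9873

2.9873


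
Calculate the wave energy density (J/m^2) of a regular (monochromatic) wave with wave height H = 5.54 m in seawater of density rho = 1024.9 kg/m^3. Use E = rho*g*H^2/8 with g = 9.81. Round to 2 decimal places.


E = (1/8) * rho * g * H^2
E = (1/8) * 1024.9 * 9.81 * 5.54^2
E = 0.125 * 1024.9 * 9.81 * 30.6916
E = 38572.70 J/m^2

38572.70


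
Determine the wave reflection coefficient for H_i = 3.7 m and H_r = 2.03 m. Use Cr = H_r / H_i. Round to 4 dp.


Cr = H_r / H_i
Cr = 2.03 / 3.7
Cr = 0.5486

0.5486


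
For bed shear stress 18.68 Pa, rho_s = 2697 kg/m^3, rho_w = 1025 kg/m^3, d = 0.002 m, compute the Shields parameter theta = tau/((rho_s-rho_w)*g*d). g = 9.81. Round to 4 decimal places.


theta = tau / ((rho_s - rho_w) * g * d)
rho_s - rho_w = 2697 - 1025 = 1672
Denominator = 1672 * 9.81 * 0.002 = 32.804640
theta = 18.68 / 32.804640
theta = 0.5694

0.5694


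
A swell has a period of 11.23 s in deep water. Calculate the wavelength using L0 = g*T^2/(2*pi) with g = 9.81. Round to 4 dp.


L0 = g * T^2 / (2 * pi)
L0 = 9.81 * 11.23^2 / (2 * pi)
L0 = 9.81 * 126.1129 / 6.28319
L0 = 1237.1675 / 6.28319
L0 = 196.9013 m

196.9013


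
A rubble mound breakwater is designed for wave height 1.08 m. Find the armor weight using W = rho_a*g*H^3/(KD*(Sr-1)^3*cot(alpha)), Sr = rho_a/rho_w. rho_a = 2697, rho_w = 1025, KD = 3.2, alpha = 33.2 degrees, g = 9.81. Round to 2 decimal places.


Sr = rho_a / rho_w = 2697 / 1025 = 2.631220
(Sr - 1) = 1.631220
(Sr - 1)^3 = 4.340475
cot(33.2) = 1 / tan(33.2) = 1 / 0.654382 = 1.528160
Numerator = 2697 * 9.81 * 1.08^3 = 33328.9184
Denominator = 3.2 * 4.340475 * 1.528160 = 21.225410
W = 33328.9184 / 21.225410
W = 1570.24 N

1570.24


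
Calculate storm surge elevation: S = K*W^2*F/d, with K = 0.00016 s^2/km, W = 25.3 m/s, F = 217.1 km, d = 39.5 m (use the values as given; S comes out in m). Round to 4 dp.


S = K * W^2 * F / d
W^2 = 25.3^2 = 640.09
S = 0.00016 * 640.09 * 217.1 / 39.5
Numerator = 0.00016 * 640.09 * 217.1 = 22.234166
S = 22.234166 / 39.5 = 0.5629 m

0.5629


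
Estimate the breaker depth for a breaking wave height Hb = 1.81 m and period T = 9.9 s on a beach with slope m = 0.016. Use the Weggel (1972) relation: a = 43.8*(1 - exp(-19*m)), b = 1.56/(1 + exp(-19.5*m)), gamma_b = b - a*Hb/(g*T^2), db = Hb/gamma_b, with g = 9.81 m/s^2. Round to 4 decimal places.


a = 43.8 * (1 - exp(-19 * m))
exp(-19 * 0.016) = exp(-0.3040) = 0.737861
a = 43.8 * (1 - 0.737861) = 11.481694
b = 1.56 / (1 + exp(-19.5 * m))
exp(-19.5 * 0.016) = exp(-0.3120) = 0.731982
b = 1.56 / (1 + 0.731982) = 0.900702
Hb / (g * T^2) = 1.81 / (9.81 * 9.9^2) = 1.81 / 961.4781 = 0.00188252
gamma_b = b - a * Hb/(g*T^2) = 0.900702 - 11.481694 * 0.00188252 = 0.879088
db = Hb / gamma_b = 1.81 / 0.879088
db = 2.0590 m

2.0590


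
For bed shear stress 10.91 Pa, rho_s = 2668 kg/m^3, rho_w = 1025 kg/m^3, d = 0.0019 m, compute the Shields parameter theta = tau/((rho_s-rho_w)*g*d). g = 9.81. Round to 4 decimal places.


theta = tau / ((rho_s - rho_w) * g * d)
rho_s - rho_w = 2668 - 1025 = 1643
Denominator = 1643 * 9.81 * 0.0019 = 30.623877
theta = 10.91 / 30.623877
theta = 0.3563

0.3563


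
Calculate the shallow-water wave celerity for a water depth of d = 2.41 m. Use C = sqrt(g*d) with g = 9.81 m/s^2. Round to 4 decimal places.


Using the shallow-water approximation:
C = sqrt(g * d) = sqrt(9.81 * 2.41)
C = sqrt(23.6421)
C = 4.8623 m/s

4.8623


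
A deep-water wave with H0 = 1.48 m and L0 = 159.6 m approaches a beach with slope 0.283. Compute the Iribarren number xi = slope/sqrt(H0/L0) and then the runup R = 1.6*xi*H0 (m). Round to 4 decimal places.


xi = slope / sqrt(H0/L0)
H0/L0 = 1.48/159.6 = 0.009273
sqrt(0.009273) = 0.096297
xi = 0.283 / 0.096297 = 2.938813
R = 1.6 * xi * H0 = 1.6 * 2.938813 * 1.48
R = 6.9591 m

6.9591


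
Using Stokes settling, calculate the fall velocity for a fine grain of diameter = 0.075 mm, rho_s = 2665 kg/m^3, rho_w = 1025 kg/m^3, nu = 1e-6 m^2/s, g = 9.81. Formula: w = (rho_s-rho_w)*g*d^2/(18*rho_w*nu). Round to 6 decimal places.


w = (rho_s - rho_w) * g * d^2 / (18 * rho_w * nu)
d = 0.075 mm = 0.000075 m
rho_s - rho_w = 2665 - 1025 = 1640
Numerator = 1640 * 9.81 * (0.000075)^2 = 0.000090497250
Denominator = 18 * 1025 * 1e-6 = 0.018450
w = 0.004905 m/s

0.004905


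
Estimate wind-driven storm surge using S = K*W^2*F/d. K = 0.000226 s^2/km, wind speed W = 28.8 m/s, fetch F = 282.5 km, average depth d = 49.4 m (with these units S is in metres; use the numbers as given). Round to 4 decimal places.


S = K * W^2 * F / d
W^2 = 28.8^2 = 829.44
S = 0.000226 * 829.44 * 282.5 / 49.4
Numerator = 0.000226 * 829.44 * 282.5 = 52.955597
S = 52.955597 / 49.4 = 1.0720 m

1.0720


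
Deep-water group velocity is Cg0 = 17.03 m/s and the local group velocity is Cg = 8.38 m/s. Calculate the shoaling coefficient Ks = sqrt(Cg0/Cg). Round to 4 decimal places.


Ks = sqrt(Cg0 / Cg)
Ks = sqrt(17.03 / 8.38)
Ks = sqrt(2.0322)
Ks = 1.4256

1.4256


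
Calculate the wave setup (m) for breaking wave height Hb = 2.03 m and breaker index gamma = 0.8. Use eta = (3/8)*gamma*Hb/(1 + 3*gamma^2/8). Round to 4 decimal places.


eta = (3/8) * gamma * Hb / (1 + 3*gamma^2/8)
Numerator = (3/8) * 0.8 * 2.03 = 0.609000
Denominator = 1 + 3*0.8^2/8 = 1 + 0.240000 = 1.240000
eta = 0.609000 / 1.240000
eta = 0.4911 m

0.4911


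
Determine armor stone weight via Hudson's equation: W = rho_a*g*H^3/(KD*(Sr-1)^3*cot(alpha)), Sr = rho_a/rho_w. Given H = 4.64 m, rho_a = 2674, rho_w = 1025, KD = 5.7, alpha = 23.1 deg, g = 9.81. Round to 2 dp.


Sr = rho_a / rho_w = 2674 / 1025 = 2.608780
(Sr - 1) = 1.608780
(Sr - 1)^3 = 4.163805
cot(23.1) = 1 / tan(23.1) = 1 / 0.426536 = 2.344467
Numerator = 2674 * 9.81 * 4.64^3 = 2620501.1340
Denominator = 5.7 * 4.163805 * 2.344467 = 55.642853
W = 2620501.1340 / 55.642853
W = 47095.02 N

47095.02


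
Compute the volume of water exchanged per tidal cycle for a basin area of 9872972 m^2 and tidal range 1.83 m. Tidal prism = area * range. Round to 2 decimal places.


Tidal prism = Area * Tidal range
P = 9872972 * 1.83
P = 18067538.76 m^3

18067538.76


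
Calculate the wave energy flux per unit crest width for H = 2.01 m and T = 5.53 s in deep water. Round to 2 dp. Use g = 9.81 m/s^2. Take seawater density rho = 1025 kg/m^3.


P = rho * g^2 * H^2 * T / (32 * pi)
P = 1025 * 9.81^2 * 2.01^2 * 5.53 / (32 * pi)
P = 1025 * 96.2361 * 4.0401 * 5.53 / 100.53096
P = 21921.95 W/m

21921.95


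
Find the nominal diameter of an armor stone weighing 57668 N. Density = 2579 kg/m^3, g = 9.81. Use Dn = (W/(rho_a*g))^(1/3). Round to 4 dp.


V = W / (rho_a * g)
V = 57668 / (2579 * 9.81)
V = 57668 / 25299.99
V = 2.279368 m^3
Dn = V^(1/3) = 2.279368^(1/3)
Dn = 1.3160 m

1.3160


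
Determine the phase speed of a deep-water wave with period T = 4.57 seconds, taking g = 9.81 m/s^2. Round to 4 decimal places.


We use the deep-water celerity formula:
C = g * T / (2 * pi)
C = 9.81 * 4.57 / (2 * 3.14159...)
C = 44.831700 / 6.283185
C = 7.1352 m/s

7.1352


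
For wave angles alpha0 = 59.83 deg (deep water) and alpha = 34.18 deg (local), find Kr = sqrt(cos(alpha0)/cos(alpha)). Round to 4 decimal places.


Kr = sqrt(cos(alpha0) / cos(alpha))
cos(59.83) = 0.502567
cos(34.18) = 0.827277
Kr = sqrt(0.502567 / 0.827277)
Kr = sqrt(0.607496)
Kr = 0.7794

0.7794


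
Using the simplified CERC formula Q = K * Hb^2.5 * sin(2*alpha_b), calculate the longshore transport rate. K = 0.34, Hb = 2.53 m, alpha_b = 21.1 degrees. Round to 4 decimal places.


Q = K * Hb^2.5 * sin(2 * alpha_b)
Hb^2.5 = 2.53^2.5 = 10.181255
sin(2 * 21.1) = sin(42.2) = 0.671721
Q = 0.34 * 10.181255 * 0.671721
Q = 2.3252 m^3/s

2.3252


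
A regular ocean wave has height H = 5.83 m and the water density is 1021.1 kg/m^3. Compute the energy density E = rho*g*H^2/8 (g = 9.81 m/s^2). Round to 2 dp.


E = (1/8) * rho * g * H^2
E = (1/8) * 1021.1 * 9.81 * 5.83^2
E = 0.125 * 1021.1 * 9.81 * 33.9889
E = 42558.31 J/m^2

42558.31


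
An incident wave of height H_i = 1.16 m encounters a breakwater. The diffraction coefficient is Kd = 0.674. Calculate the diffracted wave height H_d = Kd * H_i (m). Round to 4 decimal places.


H_d = Kd * H_i
H_d = 0.674 * 1.16
H_d = 0.7818 m

0.7818


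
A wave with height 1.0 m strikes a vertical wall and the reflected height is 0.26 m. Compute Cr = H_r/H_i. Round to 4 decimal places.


Cr = H_r / H_i
Cr = 0.26 / 1.0
Cr = 0.2600

0.2600


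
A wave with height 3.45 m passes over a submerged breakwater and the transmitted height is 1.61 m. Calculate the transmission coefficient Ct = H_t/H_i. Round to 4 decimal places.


Ct = H_t / H_i
Ct = 1.61 / 3.45
Ct = 0.4667

0.4667


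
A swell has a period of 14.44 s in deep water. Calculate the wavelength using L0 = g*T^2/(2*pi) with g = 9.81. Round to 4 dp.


L0 = g * T^2 / (2 * pi)
L0 = 9.81 * 14.44^2 / (2 * pi)
L0 = 9.81 * 208.5136 / 6.28319
L0 = 2045.5184 / 6.28319
L0 = 325.5544 m

325.5544


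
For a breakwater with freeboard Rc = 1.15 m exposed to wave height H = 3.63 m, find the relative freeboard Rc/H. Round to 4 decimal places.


Relative freeboard = Rc / H
= 1.15 / 3.63
= 0.3168

0.3168


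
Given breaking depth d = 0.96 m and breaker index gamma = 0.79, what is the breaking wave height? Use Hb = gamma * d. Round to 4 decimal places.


Hb = gamma * d
Hb = 0.79 * 0.96
Hb = 0.7584 m

0.7584


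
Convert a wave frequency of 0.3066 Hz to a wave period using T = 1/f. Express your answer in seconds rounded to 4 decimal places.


T = 1 / f
T = 1 / 0.3066
T = 3.2616 s

3.2616


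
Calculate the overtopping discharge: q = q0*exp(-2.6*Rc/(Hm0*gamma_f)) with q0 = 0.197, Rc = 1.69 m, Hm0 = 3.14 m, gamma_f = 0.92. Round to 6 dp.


q = q0 * exp(-2.6 * Rc / (Hm0 * gamma_f))
Exponent = -2.6 * 1.69 / (3.14 * 0.92)
= -2.6 * 1.69 / 2.8888
= -1.521047
exp(-1.521047) = 0.218483
q = 0.197 * 0.218483
q = 0.043041 m^3/s/m

0.043041
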